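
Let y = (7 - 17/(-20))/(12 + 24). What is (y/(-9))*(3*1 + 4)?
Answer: -1099/6480 ≈ -0.16960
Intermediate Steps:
y = 157/720 (y = (7 - 17*(-1/20))/36 = (7 + 17/20)*(1/36) = (157/20)*(1/36) = 157/720 ≈ 0.21806)
(y/(-9))*(3*1 + 4) = ((157/720)/(-9))*(3*1 + 4) = ((157/720)*(-⅑))*(3 + 4) = -157/6480*7 = -1099/6480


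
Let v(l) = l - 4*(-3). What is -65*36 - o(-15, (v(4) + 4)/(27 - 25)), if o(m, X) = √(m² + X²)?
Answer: -2340 - 5*√13 ≈ -2358.0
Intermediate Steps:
v(l) = 12 + l (v(l) = l + 12 = 12 + l)
o(m, X) = √(X² + m²)
-65*36 - o(-15, (v(4) + 4)/(27 - 25)) = -65*36 - √((((12 + 4) + 4)/(27 - 25))² + (-15)²) = -2340 - √(((16 + 4)/2)² + 225) = -2340 - √((20*(½))² + 225) = -2340 - √(10² + 225) = -2340 - √(100 + 225) = -2340 - √325 = -2340 - 5*√13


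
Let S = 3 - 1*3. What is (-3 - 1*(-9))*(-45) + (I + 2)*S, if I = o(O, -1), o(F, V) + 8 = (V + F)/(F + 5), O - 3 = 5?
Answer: -270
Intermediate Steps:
O = 8 (O = 3 + 5 = 8)
o(F, V) = -8 + (F + V)/(5 + F) (o(F, V) = -8 + (V + F)/(F + 5) = -8 + (F + V)/(5 + F))
I = -97/13 (I = (-40 - 1 - 7*8)/(5 + 8) = (-40 - 1 - 56)/13 = (1/13)*(-97) = -97/13 ≈ -7.4615)
S = 0 (S = 3 - 3 = 0)
(-3 - 1*(-9))*(-45) + (I + 2)*S = (-3 - 1*(-9))*(-45) + (-97/13 + 2)*0 = (-3 + 9)*(-45) - 71/13*0 = 6*(-45) + 0 = -270 + 0 = -270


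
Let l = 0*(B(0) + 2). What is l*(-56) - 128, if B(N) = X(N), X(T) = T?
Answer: -128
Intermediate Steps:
B(N) = N
l = 0 (l = 0*(0 + 2) = 0*2 = 0)
l*(-56) - 128 = 0*(-56) - 128 = 0 - 128 = -128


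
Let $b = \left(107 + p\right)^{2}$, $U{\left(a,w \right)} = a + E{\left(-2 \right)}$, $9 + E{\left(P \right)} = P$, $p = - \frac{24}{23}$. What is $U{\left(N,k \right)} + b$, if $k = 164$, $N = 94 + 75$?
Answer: $\frac{6022551}{529} \approx 11385.0$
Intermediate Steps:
$p = - \frac{24}{23}$ ($p = \left(-24\right) \frac{1}{23} = - \frac{24}{23} \approx -1.0435$)
$E{\left(P \right)} = -9 + P$
$N = 169$
$U{\left(a,w \right)} = -11 + a$ ($U{\left(a,w \right)} = a - 11 = -11 + a$)
$b = \frac{5938969}{529}$ ($b = \left(107 - \frac{24}{23}\right)^{2} = \left(\frac{2437}{23}\right)^{2} = \frac{5938969}{529} \approx 11227.0$)
$U{\left(N,k \right)} + b = \left(-11 + 169\right) + \frac{5938969}{529} = 158 + \frac{5938969}{529} = \frac{6022551}{529}$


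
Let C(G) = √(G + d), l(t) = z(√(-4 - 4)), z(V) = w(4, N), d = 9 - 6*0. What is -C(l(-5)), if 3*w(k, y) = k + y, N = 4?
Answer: -√105/3 ≈ -3.4156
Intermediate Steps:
d = 9 (d = 9 + 0 = 9)
w(k, y) = k/3 + y/3 (w(k, y) = (k + y)/3 = k/3 + y/3)
z(V) = 8/3 (z(V) = (⅓)*4 + (⅓)*4 = 4/3 + 4/3 = 8/3)
l(t) = 8/3
C(G) = √(9 + G) (C(G) = √(G + 9) = √(9 + G))
-C(l(-5)) = -√(9 + 8/3) = -√(35/3) = -√105/3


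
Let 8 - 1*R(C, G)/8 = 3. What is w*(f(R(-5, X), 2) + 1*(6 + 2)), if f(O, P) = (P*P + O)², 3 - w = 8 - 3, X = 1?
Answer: -3888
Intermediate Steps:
R(C, G) = 40 (R(C, G) = 64 - 8*3 = 64 - 24 = 40)
w = -2 (w = 3 - (8 - 3) = 3 - 1*5 = 3 - 5 = -2)
f(O, P) = (O + P²)² (f(O, P) = (P² + O)² = (O + P²)²)
w*(f(R(-5, X), 2) + 1*(6 + 2)) = -2*((40 + 2²)² + 1*(6 + 2)) = -2*((40 + 4)² + 1*8) = -2*(44² + 8) = -2*(1936 + 8) = -2*1944 = -3888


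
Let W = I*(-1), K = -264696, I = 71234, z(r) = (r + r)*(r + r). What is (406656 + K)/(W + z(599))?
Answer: 14196/136397 ≈ 0.10408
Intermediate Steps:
z(r) = 4*r² (z(r) = (2*r)*(2*r) = 4*r²)
W = -71234 (W = 71234*(-1) = -71234)
(406656 + K)/(W + z(599)) = (406656 - 264696)/(-71234 + 4*599²) = 141960/(-71234 + 4*358801) = 141960/(-71234 + 1435204) = 141960/1363970 = 141960*(1/1363970) = 14196/136397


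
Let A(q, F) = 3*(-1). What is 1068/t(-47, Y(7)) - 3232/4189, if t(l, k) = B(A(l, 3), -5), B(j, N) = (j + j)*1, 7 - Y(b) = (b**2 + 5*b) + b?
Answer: -748874/4189 ≈ -178.77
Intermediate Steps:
Y(b) = 7 - b**2 - 6*b (Y(b) = 7 - ((b**2 + 5*b) + b) = 7 - (b**2 + 6*b) = 7 + (-b**2 - 6*b) = 7 - b**2 - 6*b)
A(q, F) = -3
B(j, N) = 2*j (B(j, N) = (2*j)*1 = 2*j)
t(l, k) = -6 (t(l, k) = 2*(-3) = -6)
1068/t(-47, Y(7)) - 3232/4189 = 1068/(-6) - 3232/4189 = 1068*(-1/6) - 3232*1/4189 = -178 - 3232/4189 = -748874/4189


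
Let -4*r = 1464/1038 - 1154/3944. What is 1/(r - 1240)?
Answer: -1364624/1692515107 ≈ -0.00080627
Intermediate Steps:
r = -381347/1364624 (r = -(1464/1038 - 1154/3944)/4 = -(1464*(1/1038) - 1154*1/3944)/4 = -(244/173 - 577/1972)/4 = -1/4*381347/341156 = -381347/1364624 ≈ -0.27945)
1/(r - 1240) = 1/(-381347/1364624 - 1240) = 1/(-1692515107/1364624) = -1364624/1692515107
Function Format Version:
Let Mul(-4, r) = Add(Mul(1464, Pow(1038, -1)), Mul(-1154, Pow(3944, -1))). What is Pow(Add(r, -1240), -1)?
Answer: Rational(-1364624, 1692515107) ≈ -0.00080627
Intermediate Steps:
r = Rational(-381347, 1364624) (r = Mul(Rational(-1, 4), Add(Mul(1464, Pow(1038, -1)), Mul(-1154, Pow(3944, -1)))) = Mul(Rational(-1, 4), Add(Mul(1464, Rational(1, 1038)), Mul(-1154, Rational(1, 3944)))) = Mul(Rational(-1, 4), Add(Rational(244, 173), Rational(-577, 1972))) = Mul(Rational(-1, 4), Rational(381347, 341156)) = Rational(-381347, 1364624) ≈ -0.27945)
Pow(Add(r, -1240), -1) = Pow(Add(Rational(-381347, 1364624), -1240), -1) = Pow(Rational(-1692515107, 1364624), -1) = Rational(-1364624, 1692515107)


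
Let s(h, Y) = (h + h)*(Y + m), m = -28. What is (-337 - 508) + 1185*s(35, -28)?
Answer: -4646045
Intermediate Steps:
s(h, Y) = 2*h*(-28 + Y) (s(h, Y) = (h + h)*(Y - 28) = (2*h)*(-28 + Y) = 2*h*(-28 + Y))
(-337 - 508) + 1185*s(35, -28) = (-337 - 508) + 1185*(2*35*(-28 - 28)) = -845 + 1185*(2*35*(-56)) = -845 + 1185*(-3920) = -845 - 4645200 = -4646045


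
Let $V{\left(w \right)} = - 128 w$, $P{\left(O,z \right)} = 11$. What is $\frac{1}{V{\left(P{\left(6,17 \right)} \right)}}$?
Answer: $- \frac{1}{1408} \approx -0.00071023$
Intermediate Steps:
$\frac{1}{V{\left(P{\left(6,17 \right)} \right)}} = \frac{1}{\left(-128\right) 11} = \frac{1}{-1408} = - \frac{1}{1408}$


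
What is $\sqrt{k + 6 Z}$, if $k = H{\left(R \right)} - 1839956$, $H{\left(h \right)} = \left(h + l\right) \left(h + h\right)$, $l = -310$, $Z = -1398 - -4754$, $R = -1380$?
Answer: $2 \sqrt{711145} \approx 1686.6$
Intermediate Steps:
$Z = 3356$ ($Z = -1398 + 4754 = 3356$)
$H{\left(h \right)} = 2 h \left(-310 + h\right)$ ($H{\left(h \right)} = \left(h - 310\right) \left(h + h\right) = \left(-310 + h\right) 2 h = 2 h \left(-310 + h\right)$)
$k = 2824444$ ($k = 2 \left(-1380\right) \left(-310 - 1380\right) - 1839956 = 2 \left(-1380\right) \left(-1690\right) - 1839956 = 4664400 - 1839956 = 2824444$)
$\sqrt{k + 6 Z} = \sqrt{2824444 + 6 \cdot 3356} = \sqrt{2824444 + 20136} = \sqrt{2844580} = 2 \sqrt{711145}$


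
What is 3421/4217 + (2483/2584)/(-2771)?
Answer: 24484792333/30194833288 ≈ 0.81089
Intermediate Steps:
3421/4217 + (2483/2584)/(-2771) = 3421*(1/4217) + (2483*(1/2584))*(-1/2771) = 3421/4217 + (2483/2584)*(-1/2771) = 3421/4217 - 2483/7160264 = 24484792333/30194833288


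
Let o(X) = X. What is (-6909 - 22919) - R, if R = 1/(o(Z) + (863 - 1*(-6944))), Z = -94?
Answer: -230063365/7713 ≈ -29828.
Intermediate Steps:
R = 1/7713 (R = 1/(-94 + (863 - 1*(-6944))) = 1/(-94 + (863 + 6944)) = 1/(-94 + 7807) = 1/7713 ≈ 0.00012965)
(-6909 - 22919) - R = (-6909 - 22919) - 1*1/7713 = -29828 - 1/7713 = -230063365/7713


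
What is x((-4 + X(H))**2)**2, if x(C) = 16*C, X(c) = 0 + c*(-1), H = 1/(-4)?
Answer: 50625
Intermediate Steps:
H = -1/4 (H = 1*(-1/4) = -1/4 ≈ -0.25000)
X(c) = -c (X(c) = 0 - c = -c)
x((-4 + X(H))**2)**2 = (16*(-4 - 1*(-1/4))**2)**2 = (16*(-4 + 1/4)**2)**2 = (16*(-15/4)**2)**2 = (16*(225/16))**2 = 225**2 = 50625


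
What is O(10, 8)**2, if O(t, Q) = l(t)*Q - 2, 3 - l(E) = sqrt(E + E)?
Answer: 1764 - 704*sqrt(5) ≈ 189.81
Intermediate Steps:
l(E) = 3 - sqrt(2)*sqrt(E) (l(E) = 3 - sqrt(E + E) = 3 - sqrt(2*E) = 3 - sqrt(2)*sqrt(E))
O(t, Q) = -2 + Q*(3 - sqrt(2)*sqrt(t)) (O(t, Q) = (3 - sqrt(2)*sqrt(t))*Q - 2 = Q*(3 - sqrt(2)*sqrt(t)) - 2 = -2 + Q*(3 - sqrt(2)*sqrt(t)))
O(10, 8)**2 = (-2 - 1*8*(-3 + sqrt(2)*sqrt(10)))**2 = (-2 - 1*8*(-3 + 2*sqrt(5)))**2 = (-2 + (24 - 16*sqrt(5)))**2 = (22 - 16*sqrt(5))**2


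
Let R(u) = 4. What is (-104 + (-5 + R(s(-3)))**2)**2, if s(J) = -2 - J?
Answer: 10609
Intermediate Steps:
(-104 + (-5 + R(s(-3)))**2)**2 = (-104 + (-5 + 4)**2)**2 = (-104 + (-1)**2)**2 = (-104 + 1)**2 = (-103)**2 = 10609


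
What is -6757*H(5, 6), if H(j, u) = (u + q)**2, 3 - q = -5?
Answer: -1324372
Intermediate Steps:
q = 8 (q = 3 - 1*(-5) = 3 + 5 = 8)
H(j, u) = (8 + u)**2 (H(j, u) = (u + 8)**2 = (8 + u)**2)
-6757*H(5, 6) = -6757*(8 + 6)**2 = -6757*14**2 = -6757*196 = -1324372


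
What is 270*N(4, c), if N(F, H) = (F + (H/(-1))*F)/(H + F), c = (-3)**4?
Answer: -17280/17 ≈ -1016.5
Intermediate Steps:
c = 81
N(F, H) = (F - F*H)/(F + H) (N(F, H) = (F + (H*(-1))*F)/(F + H) = (F + (-H)*F)/(F + H) = (F - F*H)/(F + H))
270*N(4, c) = 270*(4*(1 - 1*81)/(4 + 81)) = 270*(4*(1 - 81)/85) = 270*(4*(1/85)*(-80)) = 270*(-64/17) = -17280/17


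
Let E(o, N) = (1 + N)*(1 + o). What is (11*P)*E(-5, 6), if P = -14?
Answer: 4312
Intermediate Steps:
(11*P)*E(-5, 6) = (11*(-14))*(1 + 6 - 5 + 6*(-5)) = -154*(1 + 6 - 5 - 30) = -154*(-28) = 4312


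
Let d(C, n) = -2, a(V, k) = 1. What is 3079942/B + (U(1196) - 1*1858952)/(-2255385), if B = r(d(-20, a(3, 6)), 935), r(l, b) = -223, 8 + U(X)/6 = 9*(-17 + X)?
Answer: -6946054628188/502950855 ≈ -13811.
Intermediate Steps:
U(X) = -966 + 54*X (U(X) = -48 + 6*(9*(-17 + X)) = -48 + 6*(-153 + 9*X) = -48 + (-918 + 54*X) = -966 + 54*X)
B = -223
3079942/B + (U(1196) - 1*1858952)/(-2255385) = 3079942/(-223) + ((-966 + 54*1196) - 1*1858952)/(-2255385) = 3079942*(-1/223) + ((-966 + 64584) - 1858952)*(-1/2255385) = -3079942/223 + (63618 - 1858952)*(-1/2255385) = -3079942/223 - 1795334*(-1/2255385) = -3079942/223 + 1795334/2255385 = -6946054628188/502950855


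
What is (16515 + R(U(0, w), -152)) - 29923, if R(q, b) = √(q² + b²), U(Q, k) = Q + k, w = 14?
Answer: -13408 + 10*√233 ≈ -13255.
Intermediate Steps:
R(q, b) = √(b² + q²)
(16515 + R(U(0, w), -152)) - 29923 = (16515 + √((-152)² + (0 + 14)²)) - 29923 = (16515 + √(23104 + 14²)) - 29923 = (16515 + √(23104 + 196)) - 29923 = (16515 + √23300) - 29923 = (16515 + 10*√233) - 29923 = -13408 + 10*√233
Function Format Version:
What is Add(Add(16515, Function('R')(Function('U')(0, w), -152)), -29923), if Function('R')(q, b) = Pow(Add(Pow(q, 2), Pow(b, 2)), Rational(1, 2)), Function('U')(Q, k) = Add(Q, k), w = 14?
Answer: Add(-13408, Mul(10, Pow(233, Rational(1, 2)))) ≈ -13255.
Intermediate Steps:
Function('R')(q, b) = Pow(Add(Pow(b, 2), Pow(q, 2)), Rational(1, 2))
Add(Add(16515, Function('R')(Function('U')(0, w), -152)), -29923) = Add(Add(16515, Pow(Add(Pow(-152, 2), Pow(Add(0, 14), 2)), Rational(1, 2))), -29923) = Add(Add(16515, Pow(Add(23104, Pow(14, 2)), Rational(1, 2))), -29923) = Add(Add(16515, Pow(Add(23104, 196), Rational(1, 2))), -29923) = Add(Add(16515, Pow(23300, Rational(1, 2))), -29923) = Add(Add(16515, Mul(10, Pow(233, Rational(1, 2)))), -29923) = Add(-13408, Mul(10, Pow(233, Rational(1, 2))))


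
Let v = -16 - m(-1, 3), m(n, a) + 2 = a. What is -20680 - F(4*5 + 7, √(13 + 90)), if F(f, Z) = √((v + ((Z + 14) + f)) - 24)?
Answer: -20680 - 103^(¼) ≈ -20683.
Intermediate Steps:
m(n, a) = -2 + a
v = -17 (v = -16 - (-2 + 3) = -16 - 1*1 = -16 - 1 = -17)
F(f, Z) = √(-27 + Z + f) (F(f, Z) = √((-17 + ((Z + 14) + f)) - 24) = √((-17 + ((14 + Z) + f)) - 24) = √((-17 + (14 + Z + f)) - 24) = √((-3 + Z + f) - 24) = √(-27 + Z + f))
-20680 - F(4*5 + 7, √(13 + 90)) = -20680 - √(-27 + √(13 + 90) + (4*5 + 7)) = -20680 - √(-27 + √103 + (20 + 7)) = -20680 - √(-27 + √103 + 27) = -20680 - √(√103) = -20680 - 103^(¼)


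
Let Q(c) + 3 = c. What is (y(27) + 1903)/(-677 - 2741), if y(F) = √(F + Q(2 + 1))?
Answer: -1903/3418 - 3*√3/3418 ≈ -0.55828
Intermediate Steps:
Q(c) = -3 + c
y(F) = √F (y(F) = √(F + (-3 + (2 + 1))) = √(F + (-3 + 3)) = √(F + 0) = √F)
(y(27) + 1903)/(-677 - 2741) = (√27 + 1903)/(-677 - 2741) = (3*√3 + 1903)/(-3418) = (1903 + 3*√3)*(-1/3418) = -1903/3418 - 3*√3/3418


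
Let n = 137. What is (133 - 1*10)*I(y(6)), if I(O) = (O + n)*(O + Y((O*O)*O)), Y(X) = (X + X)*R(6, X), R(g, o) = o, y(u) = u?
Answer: 1641370302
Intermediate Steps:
Y(X) = 2*X² (Y(X) = (X + X)*X = (2*X)*X = 2*X²)
I(O) = (137 + O)*(O + 2*O⁶) (I(O) = (O + 137)*(O + 2*((O*O)*O)²) = (137 + O)*(O + 2*(O²*O)²) = (137 + O)*(O + 2*(O³)²) = (137 + O)*(O + 2*O⁶))
(133 - 1*10)*I(y(6)) = (133 - 1*10)*(6*(137 + 6 + 2*6⁶ + 274*6⁵)) = (133 - 10)*(6*(137 + 6 + 2*46656 + 274*7776)) = 123*(6*(137 + 6 + 93312 + 2130624)) = 123*(6*2224079) = 123*13344474 = 1641370302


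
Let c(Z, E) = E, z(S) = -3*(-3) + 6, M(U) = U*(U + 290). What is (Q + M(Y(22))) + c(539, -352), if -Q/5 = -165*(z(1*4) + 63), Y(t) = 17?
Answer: 69217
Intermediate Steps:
M(U) = U*(290 + U)
z(S) = 15 (z(S) = 9 + 6 = 15)
Q = 64350 (Q = -(-825)*(15 + 63) = -(-825)*78 = -5*(-12870) = 64350)
(Q + M(Y(22))) + c(539, -352) = (64350 + 17*(290 + 17)) - 352 = (64350 + 17*307) - 352 = (64350 + 5219) - 352 = 69569 - 352 = 69217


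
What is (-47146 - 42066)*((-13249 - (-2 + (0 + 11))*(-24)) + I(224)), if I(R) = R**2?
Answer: -3313601316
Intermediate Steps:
(-47146 - 42066)*((-13249 - (-2 + (0 + 11))*(-24)) + I(224)) = (-47146 - 42066)*((-13249 - (-2 + (0 + 11))*(-24)) + 224**2) = -89212*((-13249 - (-2 + 11)*(-24)) + 50176) = -89212*((-13249 - 9*(-24)) + 50176) = -89212*((-13249 - 1*(-216)) + 50176) = -89212*((-13249 + 216) + 50176) = -89212*(-13033 + 50176) = -89212*37143 = -3313601316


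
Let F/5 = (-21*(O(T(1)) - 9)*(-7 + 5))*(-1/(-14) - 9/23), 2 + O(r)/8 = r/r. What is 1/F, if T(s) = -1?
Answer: 23/26265 ≈ 0.00087569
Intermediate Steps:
O(r) = -8 (O(r) = -16 + 8*(r/r) = -16 + 8*1 = -16 + 8 = -8)
F = 26265/23 (F = 5*((-21*(-8 - 9)*(-7 + 5))*(-1/(-14) - 9/23)) = 5*((-(-357)*(-2))*(-1*(-1/14) - 9*1/23)) = 5*((-21*34)*(1/14 - 9/23)) = 5*(-714*(-103/322)) = 5*(5253/23) = 26265/23 ≈ 1142.0)
1/F = 1/(26265/23) = 23/26265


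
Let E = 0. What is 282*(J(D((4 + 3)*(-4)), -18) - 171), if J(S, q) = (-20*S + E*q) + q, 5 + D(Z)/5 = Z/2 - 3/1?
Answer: 567102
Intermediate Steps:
D(Z) = -40 + 5*Z/2 (D(Z) = -25 + 5*(Z/2 - 3/1) = -25 + 5*(Z*(½) - 3*1) = -25 + 5*(Z/2 - 3) = -25 + 5*(-3 + Z/2) = -25 + (-15 + 5*Z/2) = -40 + 5*Z/2)
J(S, q) = q - 20*S (J(S, q) = (-20*S + 0*q) + q = (-20*S + 0) + q = -20*S + q = q - 20*S)
282*(J(D((4 + 3)*(-4)), -18) - 171) = 282*((-18 - 20*(-40 + 5*((4 + 3)*(-4))/2)) - 171) = 282*((-18 - 20*(-40 + 5*(7*(-4))/2)) - 171) = 282*((-18 - 20*(-40 + (5/2)*(-28))) - 171) = 282*((-18 - 20*(-40 - 70)) - 171) = 282*((-18 - 20*(-110)) - 171) = 282*((-18 + 2200) - 171) = 282*(2182 - 171) = 282*2011 = 567102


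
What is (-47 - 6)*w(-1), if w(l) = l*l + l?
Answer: 0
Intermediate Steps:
w(l) = l + l² (w(l) = l² + l = l + l²)
(-47 - 6)*w(-1) = (-47 - 6)*(-(1 - 1)) = -(-53)*0 = -53*0 = 0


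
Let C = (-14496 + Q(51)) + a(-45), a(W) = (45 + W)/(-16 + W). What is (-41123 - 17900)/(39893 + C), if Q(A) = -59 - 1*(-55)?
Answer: -59023/25393 ≈ -2.3244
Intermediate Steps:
Q(A) = -4 (Q(A) = -59 + 55 = -4)
a(W) = (45 + W)/(-16 + W)
C = -14500 (C = (-14496 - 4) + (45 - 45)/(-16 - 45) = -14500 + 0/(-61) = -14500 - 1/61*0 = -14500 + 0 = -14500)
(-41123 - 17900)/(39893 + C) = (-41123 - 17900)/(39893 - 14500) = -59023/25393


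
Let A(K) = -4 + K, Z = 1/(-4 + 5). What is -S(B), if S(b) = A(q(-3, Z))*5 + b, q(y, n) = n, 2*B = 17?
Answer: 13/2 ≈ 6.5000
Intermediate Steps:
B = 17/2 (B = (½)*17 = 17/2 ≈ 8.5000)
Z = 1 (Z = 1/1 = 1)
S(b) = -15 + b (S(b) = (-4 + 1)*5 + b = -3*5 + b = -15 + b)
-S(B) = -(-15 + 17/2) = -1*(-13/2) = 13/2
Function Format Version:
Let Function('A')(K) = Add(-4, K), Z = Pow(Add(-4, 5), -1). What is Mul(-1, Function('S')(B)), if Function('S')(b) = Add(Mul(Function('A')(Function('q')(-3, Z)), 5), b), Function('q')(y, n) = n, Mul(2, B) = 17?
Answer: Rational(13, 2) ≈ 6.5000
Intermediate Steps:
B = Rational(17, 2) (B = Mul(Rational(1, 2), 17) = Rational(17, 2) ≈ 8.5000)
Z = 1 (Z = Pow(1, -1) = 1)
Function('S')(b) = Add(-15, b) (Function('S')(b) = Add(Mul(Add(-4, 1), 5), b) = Add(Mul(-3, 5), b) = Add(-15, b))
Mul(-1, Function('S')(B)) = Mul(-1, Add(-15, Rational(17, 2))) = Mul(-1, Rational(-13, 2)) = Rational(13, 2)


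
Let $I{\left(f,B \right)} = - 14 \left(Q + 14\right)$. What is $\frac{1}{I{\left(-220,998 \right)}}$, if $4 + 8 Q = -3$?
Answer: $- \frac{4}{735} \approx -0.0054422$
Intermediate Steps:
$Q = - \frac{7}{8}$ ($Q = - \frac{1}{2} + \frac{1}{8} \left(-3\right) = - \frac{1}{2} - \frac{3}{8} = - \frac{7}{8} \approx -0.875$)
$I{\left(f,B \right)} = - \frac{735}{4}$ ($I{\left(f,B \right)} = - 14 \left(- \frac{7}{8} + 14\right) = \left(-14\right) \frac{105}{8} = - \frac{735}{4}$)
$\frac{1}{I{\left(-220,998 \right)}} = \frac{1}{- \frac{735}{4}} = - \frac{4}{735}$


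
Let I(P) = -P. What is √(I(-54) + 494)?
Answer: 2*√137 ≈ 23.409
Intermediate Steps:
√(I(-54) + 494) = √(-1*(-54) + 494) = √(54 + 494) = √548 = 2*√137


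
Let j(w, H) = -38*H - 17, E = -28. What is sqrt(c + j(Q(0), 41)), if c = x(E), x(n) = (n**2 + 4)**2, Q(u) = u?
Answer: 787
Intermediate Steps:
j(w, H) = -17 - 38*H
x(n) = (4 + n**2)**2
c = 620944 (c = (4 + (-28)**2)**2 = (4 + 784)**2 = 788**2 = 620944)
sqrt(c + j(Q(0), 41)) = sqrt(620944 + (-17 - 38*41)) = sqrt(620944 + (-17 - 1558)) = sqrt(620944 - 1575) = sqrt(619369) = 787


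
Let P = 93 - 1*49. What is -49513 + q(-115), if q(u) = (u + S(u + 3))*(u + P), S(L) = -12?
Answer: -40496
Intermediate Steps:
P = 44 (P = 93 - 49 = 44)
q(u) = (-12 + u)*(44 + u) (q(u) = (u - 12)*(u + 44) = (-12 + u)*(44 + u))
-49513 + q(-115) = -49513 + (-528 + (-115)**2 + 32*(-115)) = -49513 + (-528 + 13225 - 3680) = -49513 + 9017 = -40496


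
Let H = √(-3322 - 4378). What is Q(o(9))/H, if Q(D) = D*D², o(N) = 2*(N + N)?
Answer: -23328*I*√77/385 ≈ -531.69*I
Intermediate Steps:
o(N) = 4*N (o(N) = 2*(2*N) = 4*N)
Q(D) = D³
H = 10*I*√77 (H = √(-7700) = 10*I*√77 ≈ 87.75*I)
Q(o(9))/H = (4*9)³/((10*I*√77)) = 36³*(-I*√77/770) = 46656*(-I*√77/770) = -23328*I*√77/385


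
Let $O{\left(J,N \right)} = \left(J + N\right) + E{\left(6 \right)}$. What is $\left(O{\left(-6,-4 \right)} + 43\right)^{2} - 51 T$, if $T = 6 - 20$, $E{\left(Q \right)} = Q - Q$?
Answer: $1803$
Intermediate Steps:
$E{\left(Q \right)} = 0$
$O{\left(J,N \right)} = J + N$ ($O{\left(J,N \right)} = \left(J + N\right) + 0 = J + N$)
$T = -14$ ($T = 6 - 20 = -14$)
$\left(O{\left(-6,-4 \right)} + 43\right)^{2} - 51 T = \left(\left(-6 - 4\right) + 43\right)^{2} - -714 = \left(-10 + 43\right)^{2} + 714 = 33^{2} + 714 = 1089 + 714 = 1803$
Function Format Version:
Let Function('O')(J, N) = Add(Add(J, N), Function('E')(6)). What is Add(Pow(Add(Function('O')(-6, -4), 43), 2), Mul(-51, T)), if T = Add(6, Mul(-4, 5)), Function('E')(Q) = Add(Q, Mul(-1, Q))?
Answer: 1803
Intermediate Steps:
Function('E')(Q) = 0
Function('O')(J, N) = Add(J, N) (Function('O')(J, N) = Add(Add(J, N), 0) = Add(J, N))
T = -14 (T = Add(6, -20) = -14)
Add(Pow(Add(Function('O')(-6, -4), 43), 2), Mul(-51, T)) = Add(Pow(Add(Add(-6, -4), 43), 2), Mul(-51, -14)) = Add(Pow(Add(-10, 43), 2), 714) = Add(Pow(33, 2), 714) = Add(1089, 714) = 1803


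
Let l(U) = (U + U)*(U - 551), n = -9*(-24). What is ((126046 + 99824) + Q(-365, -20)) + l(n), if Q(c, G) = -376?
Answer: 80774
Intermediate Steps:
n = 216
l(U) = 2*U*(-551 + U) (l(U) = (2*U)*(-551 + U) = 2*U*(-551 + U))
((126046 + 99824) + Q(-365, -20)) + l(n) = ((126046 + 99824) - 376) + 2*216*(-551 + 216) = (225870 - 376) + 2*216*(-335) = 225494 - 144720 = 80774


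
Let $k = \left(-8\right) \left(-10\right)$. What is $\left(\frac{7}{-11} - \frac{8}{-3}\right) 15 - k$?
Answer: $- \frac{545}{11} \approx -49.545$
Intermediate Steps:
$k = 80$
$\left(\frac{7}{-11} - \frac{8}{-3}\right) 15 - k = \left(\frac{7}{-11} - \frac{8}{-3}\right) 15 - 80 = \left(7 \left(- \frac{1}{11}\right) - - \frac{8}{3}\right) 15 - 80 = \left(- \frac{7}{11} + \frac{8}{3}\right) 15 - 80 = \frac{67}{33} \cdot 15 - 80 = \frac{335}{11} - 80 = - \frac{545}{11}$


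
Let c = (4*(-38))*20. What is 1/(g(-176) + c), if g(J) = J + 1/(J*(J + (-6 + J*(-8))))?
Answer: -215776/693935617 ≈ -0.00031095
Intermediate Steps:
c = -3040 (c = -152*20 = -3040)
g(J) = J + 1/(J*(-6 - 7*J)) (g(J) = J + 1/(J*(J + (-6 - 8*J))) = J + 1/(J*(-6 - 7*J)))
1/(g(-176) + c) = 1/((-1 + 6*(-176)² + 7*(-176)³)/((-176)*(6 + 7*(-176))) - 3040) = 1/(-(-1 + 6*30976 + 7*(-5451776))/(176*(6 - 1232)) - 3040) = 1/(-1/176*(-1 + 185856 - 38162432)/(-1226) - 3040) = 1/(-1/176*(-1/1226)*(-37976577) - 3040) = 1/(-37976577/215776 - 3040) = 1/(-693935617/215776) = -215776/693935617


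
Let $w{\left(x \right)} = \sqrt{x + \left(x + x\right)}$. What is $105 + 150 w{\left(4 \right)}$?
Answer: $105 + 300 \sqrt{3} \approx 624.62$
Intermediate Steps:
$w{\left(x \right)} = \sqrt{3} \sqrt{x}$ ($w{\left(x \right)} = \sqrt{x + 2 x} = \sqrt{3 x} = \sqrt{3} \sqrt{x}$)
$105 + 150 w{\left(4 \right)} = 105 + 150 \sqrt{3} \sqrt{4} = 105 + 150 \sqrt{3} \cdot 2 = 105 + 150 \cdot 2 \sqrt{3} = 105 + 300 \sqrt{3}$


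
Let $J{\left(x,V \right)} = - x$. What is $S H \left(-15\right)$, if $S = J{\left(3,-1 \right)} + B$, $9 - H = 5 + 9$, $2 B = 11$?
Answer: $\frac{375}{2} \approx 187.5$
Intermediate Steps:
$B = \frac{11}{2}$ ($B = \frac{1}{2} \cdot 11 = \frac{11}{2} \approx 5.5$)
$H = -5$ ($H = 9 - \left(5 + 9\right) = 9 - 14 = -5$)
$S = \frac{5}{2}$ ($S = \left(-1\right) 3 + \frac{11}{2} = -3 + \frac{11}{2} = \frac{5}{2} \approx 2.5$)
$S H \left(-15\right) = \frac{5}{2} \left(-5\right) \left(-15\right) = \left(- \frac{25}{2}\right) \left(-15\right) = \frac{375}{2}$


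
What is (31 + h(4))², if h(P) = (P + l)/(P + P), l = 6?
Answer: 16641/16 ≈ 1040.1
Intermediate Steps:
h(P) = (6 + P)/(2*P) (h(P) = (P + 6)/(P + P) = (6 + P)/((2*P)) = (6 + P)*(1/(2*P)) = (6 + P)/(2*P))
(31 + h(4))² = (31 + (½)*(6 + 4)/4)² = (31 + (½)*(¼)*10)² = (31 + 5/4)² = (129/4)² = 16641/16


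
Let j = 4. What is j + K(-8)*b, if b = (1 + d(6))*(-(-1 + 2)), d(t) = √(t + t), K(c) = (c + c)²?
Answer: -252 - 512*√3 ≈ -1138.8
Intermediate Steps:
K(c) = 4*c² (K(c) = (2*c)² = 4*c²)
d(t) = √2*√t (d(t) = √(2*t) = √2*√t)
b = -1 - 2*√3 (b = (1 + √2*√6)*(-(-1 + 2)) = (1 + 2*√3)*(-1*1) = (1 + 2*√3)*(-1) = -1 - 2*√3 ≈ -4.4641)
j + K(-8)*b = 4 + (4*(-8)²)*(-1 - 2*√3) = 4 + (4*64)*(-1 - 2*√3) = 4 + 256*(-1 - 2*√3) = 4 + (-256 - 512*√3) = -252 - 512*√3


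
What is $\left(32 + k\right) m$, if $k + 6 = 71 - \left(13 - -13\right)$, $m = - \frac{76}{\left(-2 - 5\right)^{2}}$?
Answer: $- \frac{5396}{49} \approx -110.12$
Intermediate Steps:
$m = - \frac{76}{49}$ ($m = - \frac{76}{\left(-7\right)^{2}} = - \frac{76}{49} \approx -1.551$)
$k = 39$ ($k = -6 + \left(71 - \left(13 - -13\right)\right) = -6 + \left(71 - \left(13 + 13\right)\right) = -6 + \left(71 - 26\right) = -6 + 45 = 39$)
$\left(32 + k\right) m = \left(32 + 39\right) \left(- \frac{76}{49}\right) = 71 \left(- \frac{76}{49}\right) = - \frac{5396}{49}$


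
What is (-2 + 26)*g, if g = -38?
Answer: -912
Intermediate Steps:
(-2 + 26)*g = (-2 + 26)*(-38) = 24*(-38) = -912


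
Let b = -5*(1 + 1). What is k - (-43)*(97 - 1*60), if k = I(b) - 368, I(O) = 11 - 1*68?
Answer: 1166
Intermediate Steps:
b = -10 (b = -5*2 = -10)
I(O) = -57 (I(O) = 11 - 68 = -57)
k = -425 (k = -57 - 368 = -425)
k - (-43)*(97 - 1*60) = -425 - (-43)*(97 - 1*60) = -425 - (-43)*(97 - 60) = -425 - (-43)*37 = -425 - 1*(-1591) = -425 + 1591 = 1166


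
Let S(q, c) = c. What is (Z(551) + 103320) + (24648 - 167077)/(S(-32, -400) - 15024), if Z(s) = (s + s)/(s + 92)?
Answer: 1024798317335/9917632 ≈ 1.0333e+5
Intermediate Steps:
Z(s) = 2*s/(92 + s) (Z(s) = (2*s)/(92 + s) = 2*s/(92 + s))
(Z(551) + 103320) + (24648 - 167077)/(S(-32, -400) - 15024) = (2*551/(92 + 551) + 103320) + (24648 - 167077)/(-400 - 15024) = (2*551/643 + 103320) - 142429/(-15424) = (2*551*(1/643) + 103320) - 142429*(-1/15424) = (1102/643 + 103320) + 142429/15424 = 66435862/643 + 142429/15424 = 1024798317335/9917632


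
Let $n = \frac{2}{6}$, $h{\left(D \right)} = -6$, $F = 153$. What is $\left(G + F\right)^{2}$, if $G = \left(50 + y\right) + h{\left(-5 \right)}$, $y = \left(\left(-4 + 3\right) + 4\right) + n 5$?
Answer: $\frac{366025}{9} \approx 40669.0$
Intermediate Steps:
$n = \frac{1}{3}$ ($n = 2 \cdot \frac{1}{6} = \frac{1}{3} \approx 0.33333$)
$y = \frac{14}{3}$ ($y = \left(\left(-4 + 3\right) + 4\right) + \frac{1}{3} \cdot 5 = \left(-1 + 4\right) + \frac{5}{3} = 3 + \frac{5}{3} = \frac{14}{3} \approx 4.6667$)
$G = \frac{146}{3}$ ($G = \left(50 + \frac{14}{3}\right) - 6 = \frac{164}{3} - 6 = \frac{146}{3} \approx 48.667$)
$\left(G + F\right)^{2} = \left(\frac{146}{3} + 153\right)^{2} = \left(\frac{605}{3}\right)^{2} = \frac{366025}{9}$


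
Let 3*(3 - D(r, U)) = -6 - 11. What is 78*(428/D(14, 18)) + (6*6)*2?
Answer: 3924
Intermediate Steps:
D(r, U) = 26/3 (D(r, U) = 3 - (-6 - 11)/3 = 3 - ⅓*(-17) = 3 + 17/3 = 26/3)
78*(428/D(14, 18)) + (6*6)*2 = 78*(428/(26/3)) + (6*6)*2 = 78*(428*(3/26)) + 36*2 = 78*(642/13) + 72 = 3852 + 72 = 3924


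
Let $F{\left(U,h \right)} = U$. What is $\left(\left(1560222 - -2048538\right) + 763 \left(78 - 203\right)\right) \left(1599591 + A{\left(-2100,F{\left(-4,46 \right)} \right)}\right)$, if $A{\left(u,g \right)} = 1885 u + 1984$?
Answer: $-8280784941125$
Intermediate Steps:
$A{\left(u,g \right)} = 1984 + 1885 u$
$\left(\left(1560222 - -2048538\right) + 763 \left(78 - 203\right)\right) \left(1599591 + A{\left(-2100,F{\left(-4,46 \right)} \right)}\right) = \left(\left(1560222 - -2048538\right) + 763 \left(78 - 203\right)\right) \left(1599591 + \left(1984 + 1885 \left(-2100\right)\right)\right) = \left(\left(1560222 + 2048538\right) + 763 \left(-125\right)\right) \left(1599591 + \left(1984 - 3958500\right)\right) = \left(3608760 - 95375\right) \left(1599591 - 3956516\right) = 3513385 \left(-2356925\right) = -8280784941125$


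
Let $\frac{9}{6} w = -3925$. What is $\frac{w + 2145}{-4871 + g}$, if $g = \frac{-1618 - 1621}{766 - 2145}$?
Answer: $\frac{390257}{4028322} \approx 0.096878$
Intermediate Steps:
$w = - \frac{7850}{3}$ ($w = \frac{2}{3} \left(-3925\right) = - \frac{7850}{3} \approx -2616.7$)
$g = \frac{3239}{1379}$ ($g = - \frac{3239}{-1379} = \left(-3239\right) \left(- \frac{1}{1379}\right) = \frac{3239}{1379} \approx 2.3488$)
$\frac{w + 2145}{-4871 + g} = \frac{- \frac{7850}{3} + 2145}{-4871 + \frac{3239}{1379}} = - \frac{1415}{3 \left(- \frac{6713870}{1379}\right)} = \left(- \frac{1415}{3}\right) \left(- \frac{1379}{6713870}\right) = \frac{390257}{4028322}$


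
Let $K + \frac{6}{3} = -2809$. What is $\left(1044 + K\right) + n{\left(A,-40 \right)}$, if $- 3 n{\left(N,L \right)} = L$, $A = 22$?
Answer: $- \frac{5261}{3} \approx -1753.7$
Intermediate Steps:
$K = -2811$ ($K = -2 - 2809 = -2811$)
$n{\left(N,L \right)} = - \frac{L}{3}$
$\left(1044 + K\right) + n{\left(A,-40 \right)} = \left(1044 - 2811\right) - - \frac{40}{3} = -1767 + \frac{40}{3} = - \frac{5261}{3}$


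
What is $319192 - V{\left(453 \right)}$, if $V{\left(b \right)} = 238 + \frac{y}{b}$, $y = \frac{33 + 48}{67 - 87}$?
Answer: $\frac{963241107}{3020} \approx 3.1895 \cdot 10^{5}$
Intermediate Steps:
$y = - \frac{81}{20}$ ($y = \frac{81}{-20} = 81 \left(- \frac{1}{20}\right) = - \frac{81}{20} \approx -4.05$)
$V{\left(b \right)} = 238 - \frac{81}{20 b}$
$319192 - V{\left(453 \right)} = 319192 - \left(238 - \frac{81}{20 \cdot 453}\right) = 319192 - \left(238 - \frac{27}{3020}\right) = 319192 - \frac{718733}{3020} = \frac{963241107}{3020}$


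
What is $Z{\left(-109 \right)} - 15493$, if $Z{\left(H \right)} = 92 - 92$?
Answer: $-15493$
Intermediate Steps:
$Z{\left(H \right)} = 0$
$Z{\left(-109 \right)} - 15493 = 0 - 15493 = -15493$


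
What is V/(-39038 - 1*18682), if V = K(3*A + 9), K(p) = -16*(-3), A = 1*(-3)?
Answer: -2/2405 ≈ -0.00083160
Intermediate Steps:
A = -3
K(p) = 48
V = 48
V/(-39038 - 1*18682) = 48/(-39038 - 1*18682) = 48/(-39038 - 18682) = 48/(-57720) = 48*(-1/57720) = -2/2405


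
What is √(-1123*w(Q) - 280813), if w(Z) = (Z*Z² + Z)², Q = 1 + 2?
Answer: I*√1291513 ≈ 1136.4*I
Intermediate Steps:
Q = 3
w(Z) = (Z + Z³)² (w(Z) = (Z³ + Z)² = (Z + Z³)²)
√(-1123*w(Q) - 280813) = √(-1123*3²*(1 + 3²)² - 280813) = √(-10107*(1 + 9)² - 280813) = √(-10107*10² - 280813) = √(-10107*100 - 280813) = √(-1123*900 - 280813) = √(-1010700 - 280813) = √(-1291513) = I*√1291513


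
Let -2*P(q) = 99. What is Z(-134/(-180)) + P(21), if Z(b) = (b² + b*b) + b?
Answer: -192971/4050 ≈ -47.647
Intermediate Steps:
P(q) = -99/2 (P(q) = -½*99 = -99/2)
Z(b) = b + 2*b² (Z(b) = (b² + b²) + b = 2*b² + b = b + 2*b²)
Z(-134/(-180)) + P(21) = (-134/(-180))*(1 + 2*(-134/(-180))) - 99/2 = (-134*(-1/180))*(1 + 2*(-134*(-1/180))) - 99/2 = 67*(1 + 2*(67/90))/90 - 99/2 = 67*(1 + 67/45)/90 - 99/2 = (67/90)*(112/45) - 99/2 = 3752/2025 - 99/2 = -192971/4050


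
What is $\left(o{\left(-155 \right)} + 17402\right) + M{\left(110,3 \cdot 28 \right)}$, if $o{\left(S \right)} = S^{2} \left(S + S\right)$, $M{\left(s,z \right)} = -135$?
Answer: $-7430483$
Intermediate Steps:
$o{\left(S \right)} = 2 S^{3}$ ($o{\left(S \right)} = S^{2} \cdot 2 S = 2 S^{3}$)
$\left(o{\left(-155 \right)} + 17402\right) + M{\left(110,3 \cdot 28 \right)} = \left(2 \left(-155\right)^{3} + 17402\right) - 135 = \left(2 \left(-3723875\right) + 17402\right) - 135 = \left(-7447750 + 17402\right) - 135 = -7430348 - 135 = -7430483$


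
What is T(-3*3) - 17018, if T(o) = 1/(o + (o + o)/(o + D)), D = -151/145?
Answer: -89294174/5247 ≈ -17018.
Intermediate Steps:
D = -151/145 (D = -151*1/145 = -151/145 ≈ -1.0414)
T(o) = 1/(o + 2*o/(-151/145 + o)) (T(o) = 1/(o + (o + o)/(o - 151/145)) = 1/(o + (2*o)/(-151/145 + o)) = 1/(o + 2*o/(-151/145 + o)))
T(-3*3) - 17018 = (-151 + 145*(-3*3))/(((-3*3))*(139 + 145*(-3*3))) - 17018 = (-151 + 145*(-9))/((-9)*(139 + 145*(-9))) - 17018 = -(-151 - 1305)/(9*(139 - 1305)) - 17018 = -⅑*(-1456)/(-1166) - 17018 = -⅑*(-1/1166)*(-1456) - 17018 = -728/5247 - 17018 = -89294174/5247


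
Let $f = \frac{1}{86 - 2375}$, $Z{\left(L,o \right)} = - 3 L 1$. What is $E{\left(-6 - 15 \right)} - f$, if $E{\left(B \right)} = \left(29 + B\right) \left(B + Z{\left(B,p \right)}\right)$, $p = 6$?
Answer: $\frac{769105}{2289} \approx 336.0$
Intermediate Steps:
$Z{\left(L,o \right)} = - 3 L$
$E{\left(B \right)} = - 2 B \left(29 + B\right)$ ($E{\left(B \right)} = \left(29 + B\right) \left(B - 3 B\right) = \left(29 + B\right) \left(- 2 B\right) = - 2 B \left(29 + B\right)$)
$f = - \frac{1}{2289}$ ($f = \frac{1}{-2289} = - \frac{1}{2289} \approx -0.00043687$)
$E{\left(-6 - 15 \right)} - f = 2 \left(-6 - 15\right) \left(-29 - \left(-6 - 15\right)\right) - - \frac{1}{2289} = 2 \left(-6 - 15\right) \left(-29 - \left(-6 - 15\right)\right) + \frac{1}{2289} = 2 \left(-21\right) \left(-29 - -21\right) + \frac{1}{2289} = 2 \left(-21\right) \left(-29 + 21\right) + \frac{1}{2289} = 2 \left(-21\right) \left(-8\right) + \frac{1}{2289} = 336 + \frac{1}{2289} = \frac{769105}{2289}$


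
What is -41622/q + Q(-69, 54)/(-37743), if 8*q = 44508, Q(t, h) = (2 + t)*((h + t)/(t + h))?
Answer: -1047044261/139988787 ≈ -7.4795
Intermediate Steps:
Q(t, h) = 2 + t (Q(t, h) = (2 + t)*((h + t)/(h + t)) = (2 + t)*1 = 2 + t)
q = 11127/2 (q = (⅛)*44508 = 11127/2 ≈ 5563.5)
-41622/q + Q(-69, 54)/(-37743) = -41622/11127/2 + (2 - 69)/(-37743) = -41622*2/11127 - 67*(-1/37743) = -27748/3709 + 67/37743 = -1047044261/139988787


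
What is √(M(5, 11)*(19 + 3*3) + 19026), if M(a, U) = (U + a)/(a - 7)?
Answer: √18802 ≈ 137.12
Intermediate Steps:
M(a, U) = (U + a)/(-7 + a)
√(M(5, 11)*(19 + 3*3) + 19026) = √(((11 + 5)/(-7 + 5))*(19 + 3*3) + 19026) = √((16/(-2))*(19 + 9) + 19026) = √(-½*16*28 + 19026) = √(-8*28 + 19026) = √(-224 + 19026) = √18802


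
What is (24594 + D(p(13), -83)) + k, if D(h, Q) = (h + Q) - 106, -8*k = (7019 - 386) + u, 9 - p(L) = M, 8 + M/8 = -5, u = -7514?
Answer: 197025/8 ≈ 24628.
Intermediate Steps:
M = -104 (M = -64 + 8*(-5) = -64 - 40 = -104)
p(L) = 113 (p(L) = 9 - 1*(-104) = 9 + 104 = 113)
k = 881/8 (k = -((7019 - 386) - 7514)/8 = -(6633 - 7514)/8 = -⅛*(-881) = 881/8 ≈ 110.13)
D(h, Q) = -106 + Q + h (D(h, Q) = (Q + h) - 106 = -106 + Q + h)
(24594 + D(p(13), -83)) + k = (24594 + (-106 - 83 + 113)) + 881/8 = (24594 - 76) + 881/8 = 24518 + 881/8 = 197025/8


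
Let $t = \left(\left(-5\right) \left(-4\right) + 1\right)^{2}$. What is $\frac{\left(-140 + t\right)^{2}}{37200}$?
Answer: $\frac{90601}{37200} \approx 2.4355$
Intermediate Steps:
$t = 441$ ($t = \left(20 + 1\right)^{2} = 21^{2} = 441$)
$\frac{\left(-140 + t\right)^{2}}{37200} = \frac{\left(-140 + 441\right)^{2}}{37200} = 301^{2} \cdot \frac{1}{37200} = 90601 \cdot \frac{1}{37200} = \frac{90601}{37200}$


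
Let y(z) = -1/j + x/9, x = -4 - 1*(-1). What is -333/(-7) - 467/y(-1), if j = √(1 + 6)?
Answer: -67983/14 + 4203*√7/2 ≈ 704.12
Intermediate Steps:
x = -3 (x = -4 + 1 = -3)
j = √7 ≈ 2.6458
y(z) = -⅓ - √7/7 (y(z) = -1/(√7) - 3/9 = -√7/7 - 3*⅑ = -√7/7 - ⅓ = -⅓ - √7/7)
-333/(-7) - 467/y(-1) = -333/(-7) - 467/(-⅓ - √7/7) = -333*(-⅐) - 467/(-⅓ - √7/7) = 333/7 - 467/(-⅓ - √7/7)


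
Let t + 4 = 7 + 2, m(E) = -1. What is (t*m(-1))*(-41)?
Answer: 205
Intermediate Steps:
t = 5 (t = -4 + (7 + 2) = -4 + 9 = 5)
(t*m(-1))*(-41) = (5*(-1))*(-41) = -5*(-41) = 205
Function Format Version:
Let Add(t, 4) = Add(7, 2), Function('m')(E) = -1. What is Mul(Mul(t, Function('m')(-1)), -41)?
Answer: 205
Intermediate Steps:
t = 5 (t = Add(-4, Add(7, 2)) = Add(-4, 9) = 5)
Mul(Mul(t, Function('m')(-1)), -41) = Mul(Mul(5, -1), -41) = Mul(-5, -41) = 205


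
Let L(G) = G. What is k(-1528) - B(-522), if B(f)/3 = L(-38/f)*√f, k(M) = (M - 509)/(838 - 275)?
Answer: -2037/563 - 19*I*√58/29 ≈ -3.6181 - 4.9896*I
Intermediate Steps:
k(M) = -509/563 + M/563 (k(M) = (-509 + M)/563 = (-509 + M)*(1/563) = -509/563 + M/563)
B(f) = -114/√f (B(f) = 3*((-38/f)*√f) = 3*(-38/√f) = -114/√f)
k(-1528) - B(-522) = (-509/563 + (1/563)*(-1528)) - (-114)/√(-522) = (-509/563 - 1528/563) - (-114)*(-I*√58/174) = -2037/563 - 19*I*√58/29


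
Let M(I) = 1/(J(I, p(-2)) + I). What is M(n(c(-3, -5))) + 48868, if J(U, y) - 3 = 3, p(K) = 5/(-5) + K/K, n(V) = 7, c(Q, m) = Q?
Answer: 635285/13 ≈ 48868.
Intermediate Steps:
p(K) = 0 (p(K) = 5*(-1/5) + 1 = -1 + 1 = 0)
J(U, y) = 6 (J(U, y) = 3 + 3 = 6)
M(I) = 1/(6 + I)
M(n(c(-3, -5))) + 48868 = 1/(6 + 7) + 48868 = 1/13 + 48868 = 635285/13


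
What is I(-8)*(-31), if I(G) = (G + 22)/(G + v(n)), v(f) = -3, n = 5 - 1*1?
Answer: 434/11 ≈ 39.455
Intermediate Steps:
n = 4 (n = 5 - 1 = 4)
I(G) = (22 + G)/(-3 + G) (I(G) = (G + 22)/(G - 3) = (22 + G)/(-3 + G))
I(-8)*(-31) = ((22 - 8)/(-3 - 8))*(-31) = (14/(-11))*(-31) = -1/11*14*(-31) = -14/11*(-31) = 434/11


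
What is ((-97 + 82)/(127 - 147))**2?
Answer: 9/16 ≈ 0.56250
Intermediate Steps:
((-97 + 82)/(127 - 147))**2 = (-15/(-20))**2 = (-15*(-1/20))**2 = (3/4)**2 = 9/16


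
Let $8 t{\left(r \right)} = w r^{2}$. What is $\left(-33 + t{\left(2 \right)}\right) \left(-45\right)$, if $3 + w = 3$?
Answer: $1485$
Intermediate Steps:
$w = 0$ ($w = -3 + 3 = 0$)
$t{\left(r \right)} = 0$ ($t{\left(r \right)} = \frac{0 r^{2}}{8} = \frac{1}{8} \cdot 0 = 0$)
$\left(-33 + t{\left(2 \right)}\right) \left(-45\right) = \left(-33 + 0\right) \left(-45\right) = \left(-33\right) \left(-45\right) = 1485$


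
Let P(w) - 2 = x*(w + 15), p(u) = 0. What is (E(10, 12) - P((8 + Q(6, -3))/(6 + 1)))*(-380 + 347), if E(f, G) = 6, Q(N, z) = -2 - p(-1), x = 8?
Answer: 28380/7 ≈ 4054.3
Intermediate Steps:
Q(N, z) = -2 (Q(N, z) = -2 - 1*0 = -2 + 0 = -2)
P(w) = 122 + 8*w (P(w) = 2 + 8*(w + 15) = 2 + 8*(15 + w) = 2 + (120 + 8*w) = 122 + 8*w)
(E(10, 12) - P((8 + Q(6, -3))/(6 + 1)))*(-380 + 347) = (6 - (122 + 8*((8 - 2)/(6 + 1))))*(-380 + 347) = (6 - (122 + 8*(6/7)))*(-33) = (6 - (122 + 48/7))*(-33) = (6 - 1*902/7)*(-33) = (6 - 902/7)*(-33) = -860/7*(-33) = 28380/7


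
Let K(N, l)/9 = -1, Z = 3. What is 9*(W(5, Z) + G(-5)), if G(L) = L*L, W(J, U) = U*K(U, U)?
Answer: -18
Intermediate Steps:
K(N, l) = -9 (K(N, l) = 9*(-1) = -9)
W(J, U) = -9*U (W(J, U) = U*(-9) = -9*U)
G(L) = L²
9*(W(5, Z) + G(-5)) = 9*(-9*3 + (-5)²) = 9*(-27 + 25) = 9*(-2) = -18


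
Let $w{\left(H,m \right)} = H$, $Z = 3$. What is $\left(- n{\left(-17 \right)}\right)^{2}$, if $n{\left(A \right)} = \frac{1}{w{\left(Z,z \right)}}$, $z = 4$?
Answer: $\frac{1}{9} \approx 0.11111$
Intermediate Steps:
$n{\left(A \right)} = \frac{1}{3}$
$\left(- n{\left(-17 \right)}\right)^{2} = \left(\left(-1\right) \frac{1}{3}\right)^{2} = \left(- \frac{1}{3}\right)^{2} = \frac{1}{9}$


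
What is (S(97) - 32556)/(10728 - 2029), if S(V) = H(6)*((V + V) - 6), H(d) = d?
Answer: -31428/8699 ≈ -3.6128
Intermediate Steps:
S(V) = -36 + 12*V (S(V) = 6*((V + V) - 6) = 6*(2*V - 6) = 6*(-6 + 2*V) = -36 + 12*V)
(S(97) - 32556)/(10728 - 2029) = ((-36 + 12*97) - 32556)/(10728 - 2029) = ((-36 + 1164) - 32556)/8699 = (1128 - 32556)*(1/8699) = -31428*1/8699 = -31428/8699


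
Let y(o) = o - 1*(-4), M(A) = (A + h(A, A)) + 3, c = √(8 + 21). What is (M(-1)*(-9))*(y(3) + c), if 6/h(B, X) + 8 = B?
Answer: -84 - 12*√29 ≈ -148.62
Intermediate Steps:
h(B, X) = 6/(-8 + B)
c = √29 ≈ 5.3852
M(A) = 3 + A + 6/(-8 + A) (M(A) = (A + 6/(-8 + A)) + 3 = 3 + A + 6/(-8 + A))
y(o) = 4 + o (y(o) = o + 4 = 4 + o)
(M(-1)*(-9))*(y(3) + c) = (((6 + (-8 - 1)*(3 - 1))/(-8 - 1))*(-9))*((4 + 3) + √29) = (((6 - 9*2)/(-9))*(-9))*(7 + √29) = (-(6 - 18)/9*(-9))*(7 + √29) = (-⅑*(-12)*(-9))*(7 + √29) = ((4/3)*(-9))*(7 + √29) = -12*(7 + √29) = -84 - 12*√29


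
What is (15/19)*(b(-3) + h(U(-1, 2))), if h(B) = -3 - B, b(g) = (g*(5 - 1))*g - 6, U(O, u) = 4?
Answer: 345/19 ≈ 18.158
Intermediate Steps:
b(g) = -6 + 4*g² (b(g) = (g*4)*g - 6 = (4*g)*g - 6 = 4*g² - 6 = -6 + 4*g²)
(15/19)*(b(-3) + h(U(-1, 2))) = (15/19)*((-6 + 4*(-3)²) + (-3 - 1*4)) = (15*(1/19))*((-6 + 4*9) + (-3 - 4)) = 15*((-6 + 36) - 7)/19 = 15*(30 - 7)/19 = (15/19)*23 = 345/19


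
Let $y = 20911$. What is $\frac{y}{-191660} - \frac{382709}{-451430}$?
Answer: $\frac{913002203}{1236015340} \approx 0.73867$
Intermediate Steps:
$\frac{y}{-191660} - \frac{382709}{-451430} = \frac{20911}{-191660} - \frac{382709}{-451430} = 20911 \left(- \frac{1}{191660}\right) - - \frac{382709}{451430} = - \frac{20911}{191660} + \frac{382709}{451430} = \frac{913002203}{1236015340}$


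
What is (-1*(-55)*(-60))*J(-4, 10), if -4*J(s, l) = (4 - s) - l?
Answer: -1650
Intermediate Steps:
J(s, l) = -1 + l/4 + s/4 (J(s, l) = -((4 - s) - l)/4 = -(4 - l - s)/4 = -1 + l/4 + s/4)
(-1*(-55)*(-60))*J(-4, 10) = (-1*(-55)*(-60))*(-1 + (¼)*10 + (¼)*(-4)) = (55*(-60))*(-1 + 5/2 - 1) = -3300*½ = -1650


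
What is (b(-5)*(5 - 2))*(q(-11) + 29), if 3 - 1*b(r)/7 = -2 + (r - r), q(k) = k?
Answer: 1890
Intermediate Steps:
b(r) = 35 (b(r) = 21 - 7*(-2 + (r - r)) = 21 - 7*(-2 + 0) = 21 - 7*(-2) = 21 + 14 = 35)
(b(-5)*(5 - 2))*(q(-11) + 29) = (35*(5 - 2))*(-11 + 29) = (35*3)*18 = 105*18 = 1890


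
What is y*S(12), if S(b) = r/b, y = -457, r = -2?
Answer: 457/6 ≈ 76.167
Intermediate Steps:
S(b) = -2/b
y*S(12) = -(-914)/12 = -457*(-⅙) = 457/6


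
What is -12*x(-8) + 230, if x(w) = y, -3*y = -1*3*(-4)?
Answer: 278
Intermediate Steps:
y = -4 (y = -(-1*3)*(-4)/3 = -(-1)*(-4) = -1/3*12 = -4)
x(w) = -4
-12*x(-8) + 230 = -12*(-4) + 230 = 48 + 230 = 278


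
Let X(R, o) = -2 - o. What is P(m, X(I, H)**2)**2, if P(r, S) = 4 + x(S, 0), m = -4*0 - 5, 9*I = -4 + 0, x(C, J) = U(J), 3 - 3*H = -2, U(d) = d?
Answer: 16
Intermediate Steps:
H = 5/3 (H = 1 - 1/3*(-2) = 1 + 2/3 = 5/3 ≈ 1.6667)
x(C, J) = J
I = -4/9 (I = (-4 + 0)/9 = (1/9)*(-4) = -4/9 ≈ -0.44444)
m = -5 (m = 0 - 5 = -5)
P(r, S) = 4 (P(r, S) = 4 + 0 = 4)
P(m, X(I, H)**2)**2 = 4**2 = 16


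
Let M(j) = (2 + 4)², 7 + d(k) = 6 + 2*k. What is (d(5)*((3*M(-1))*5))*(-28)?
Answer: -136080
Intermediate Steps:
d(k) = -1 + 2*k (d(k) = -7 + (6 + 2*k) = -1 + 2*k)
M(j) = 36 (M(j) = 6² = 36)
(d(5)*((3*M(-1))*5))*(-28) = ((-1 + 2*5)*((3*36)*5))*(-28) = ((-1 + 10)*(108*5))*(-28) = (9*540)*(-28) = 4860*(-28) = -136080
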